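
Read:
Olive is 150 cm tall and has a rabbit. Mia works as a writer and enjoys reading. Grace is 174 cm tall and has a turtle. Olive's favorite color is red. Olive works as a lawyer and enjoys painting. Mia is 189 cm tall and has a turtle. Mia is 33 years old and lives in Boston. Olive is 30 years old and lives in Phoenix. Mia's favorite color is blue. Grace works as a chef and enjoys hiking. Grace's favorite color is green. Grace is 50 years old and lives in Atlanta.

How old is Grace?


Grace is 50 years old

50


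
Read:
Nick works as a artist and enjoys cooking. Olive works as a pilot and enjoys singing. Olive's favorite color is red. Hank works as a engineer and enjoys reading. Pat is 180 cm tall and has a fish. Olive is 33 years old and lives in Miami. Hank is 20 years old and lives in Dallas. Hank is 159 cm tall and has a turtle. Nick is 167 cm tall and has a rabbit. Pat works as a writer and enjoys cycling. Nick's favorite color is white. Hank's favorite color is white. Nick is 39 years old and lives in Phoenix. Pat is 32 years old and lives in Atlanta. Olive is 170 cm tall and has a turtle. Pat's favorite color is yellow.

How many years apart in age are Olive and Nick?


33 vs 39, diff = 6

6


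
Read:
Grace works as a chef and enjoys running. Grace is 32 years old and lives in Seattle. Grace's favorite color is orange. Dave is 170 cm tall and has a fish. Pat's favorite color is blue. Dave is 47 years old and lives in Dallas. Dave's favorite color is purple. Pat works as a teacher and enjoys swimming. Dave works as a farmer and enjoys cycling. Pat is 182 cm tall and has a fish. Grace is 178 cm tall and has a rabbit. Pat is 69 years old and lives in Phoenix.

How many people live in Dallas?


Count in Dallas: 1

1


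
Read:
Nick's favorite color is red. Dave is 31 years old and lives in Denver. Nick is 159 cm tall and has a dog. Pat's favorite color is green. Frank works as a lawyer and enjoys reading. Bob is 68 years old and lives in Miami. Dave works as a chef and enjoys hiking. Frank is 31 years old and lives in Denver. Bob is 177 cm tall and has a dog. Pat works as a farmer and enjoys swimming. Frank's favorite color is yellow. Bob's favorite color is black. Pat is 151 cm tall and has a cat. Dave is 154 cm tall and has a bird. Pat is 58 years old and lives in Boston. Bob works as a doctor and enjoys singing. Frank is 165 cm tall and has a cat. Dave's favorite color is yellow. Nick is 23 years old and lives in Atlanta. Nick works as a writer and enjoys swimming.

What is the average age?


Sum=211, n=5, avg=42.2

42.2


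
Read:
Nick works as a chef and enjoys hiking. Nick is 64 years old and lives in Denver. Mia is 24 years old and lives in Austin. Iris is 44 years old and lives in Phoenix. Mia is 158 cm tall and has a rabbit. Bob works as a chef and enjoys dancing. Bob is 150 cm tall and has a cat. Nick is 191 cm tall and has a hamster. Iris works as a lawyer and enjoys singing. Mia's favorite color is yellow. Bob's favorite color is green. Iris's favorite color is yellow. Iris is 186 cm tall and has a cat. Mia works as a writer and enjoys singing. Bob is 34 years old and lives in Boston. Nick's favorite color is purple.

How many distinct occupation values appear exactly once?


Unique occupation values: 2

2


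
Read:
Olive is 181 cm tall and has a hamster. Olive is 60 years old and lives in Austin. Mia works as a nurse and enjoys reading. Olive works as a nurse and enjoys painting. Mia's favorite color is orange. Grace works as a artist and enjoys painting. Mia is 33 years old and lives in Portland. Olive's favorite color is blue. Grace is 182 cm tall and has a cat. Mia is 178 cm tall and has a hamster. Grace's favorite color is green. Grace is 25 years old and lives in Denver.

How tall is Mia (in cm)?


Mia is 178 cm tall

178


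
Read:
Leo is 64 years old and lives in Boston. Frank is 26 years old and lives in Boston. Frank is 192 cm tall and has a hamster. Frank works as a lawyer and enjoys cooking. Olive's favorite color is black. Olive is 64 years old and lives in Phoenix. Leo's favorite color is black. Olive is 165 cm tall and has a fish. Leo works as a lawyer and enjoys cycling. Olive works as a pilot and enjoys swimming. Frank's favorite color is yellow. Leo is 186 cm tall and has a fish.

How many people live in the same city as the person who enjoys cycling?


Person with hobby cycling is Leo, city Boston. Count = 2

2


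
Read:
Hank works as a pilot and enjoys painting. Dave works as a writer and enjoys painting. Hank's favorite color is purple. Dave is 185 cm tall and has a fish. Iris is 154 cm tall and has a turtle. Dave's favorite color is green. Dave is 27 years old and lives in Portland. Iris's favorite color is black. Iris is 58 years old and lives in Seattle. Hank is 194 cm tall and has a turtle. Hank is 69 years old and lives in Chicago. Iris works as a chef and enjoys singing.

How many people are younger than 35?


Filter: 1

1


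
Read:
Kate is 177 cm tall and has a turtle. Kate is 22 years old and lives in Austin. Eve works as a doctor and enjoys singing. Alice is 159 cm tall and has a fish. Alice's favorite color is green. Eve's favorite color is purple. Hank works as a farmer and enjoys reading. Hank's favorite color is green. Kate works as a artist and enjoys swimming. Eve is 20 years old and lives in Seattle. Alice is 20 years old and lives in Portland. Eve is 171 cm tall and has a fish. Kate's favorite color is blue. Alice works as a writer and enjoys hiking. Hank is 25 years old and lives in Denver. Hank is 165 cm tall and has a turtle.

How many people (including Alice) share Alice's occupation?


Alice is a writer. Count = 1

1


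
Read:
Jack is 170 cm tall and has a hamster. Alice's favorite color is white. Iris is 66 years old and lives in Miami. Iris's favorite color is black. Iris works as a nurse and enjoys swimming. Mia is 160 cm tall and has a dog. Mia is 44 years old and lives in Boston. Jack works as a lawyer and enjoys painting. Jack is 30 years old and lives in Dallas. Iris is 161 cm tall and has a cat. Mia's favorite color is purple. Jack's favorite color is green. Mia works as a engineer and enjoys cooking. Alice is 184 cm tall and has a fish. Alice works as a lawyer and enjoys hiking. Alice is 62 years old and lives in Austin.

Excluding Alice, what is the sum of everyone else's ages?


Sum (excluding Alice): 140

140


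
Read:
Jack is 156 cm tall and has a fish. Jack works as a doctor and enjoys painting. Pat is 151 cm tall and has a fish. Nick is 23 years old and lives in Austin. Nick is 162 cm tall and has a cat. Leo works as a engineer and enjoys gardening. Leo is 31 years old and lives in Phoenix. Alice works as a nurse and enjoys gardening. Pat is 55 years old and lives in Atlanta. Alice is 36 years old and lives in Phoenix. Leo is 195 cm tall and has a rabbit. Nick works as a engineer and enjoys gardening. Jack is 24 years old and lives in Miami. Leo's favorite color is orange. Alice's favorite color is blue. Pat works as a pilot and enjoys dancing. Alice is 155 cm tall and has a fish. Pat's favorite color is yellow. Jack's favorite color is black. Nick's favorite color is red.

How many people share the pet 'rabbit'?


Count: 1

1


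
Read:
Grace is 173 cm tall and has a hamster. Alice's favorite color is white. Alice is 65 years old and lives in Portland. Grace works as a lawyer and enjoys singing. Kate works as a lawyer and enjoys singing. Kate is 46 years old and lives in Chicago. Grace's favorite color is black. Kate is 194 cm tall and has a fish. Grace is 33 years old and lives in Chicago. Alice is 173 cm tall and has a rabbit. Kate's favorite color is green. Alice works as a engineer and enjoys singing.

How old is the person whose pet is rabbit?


Person with pet=rabbit is Alice, age 65

65


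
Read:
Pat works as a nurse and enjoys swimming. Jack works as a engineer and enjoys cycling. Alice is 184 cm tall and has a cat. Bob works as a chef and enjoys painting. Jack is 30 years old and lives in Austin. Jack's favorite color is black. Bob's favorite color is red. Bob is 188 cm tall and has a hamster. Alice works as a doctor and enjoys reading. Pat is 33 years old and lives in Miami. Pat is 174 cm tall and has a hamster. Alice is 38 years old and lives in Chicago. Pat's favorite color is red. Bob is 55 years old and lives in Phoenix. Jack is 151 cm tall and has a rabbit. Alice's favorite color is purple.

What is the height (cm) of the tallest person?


Tallest: Bob at 188 cm

188


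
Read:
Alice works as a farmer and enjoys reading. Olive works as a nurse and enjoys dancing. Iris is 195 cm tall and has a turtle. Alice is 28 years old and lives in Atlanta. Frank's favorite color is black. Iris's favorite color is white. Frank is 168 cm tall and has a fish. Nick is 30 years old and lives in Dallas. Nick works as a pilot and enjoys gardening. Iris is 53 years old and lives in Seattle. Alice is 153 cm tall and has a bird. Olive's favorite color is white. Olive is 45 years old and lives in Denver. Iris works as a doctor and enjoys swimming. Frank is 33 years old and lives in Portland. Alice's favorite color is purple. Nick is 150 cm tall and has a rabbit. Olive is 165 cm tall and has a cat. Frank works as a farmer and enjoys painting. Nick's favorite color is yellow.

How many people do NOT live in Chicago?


Not in Chicago: 5

5


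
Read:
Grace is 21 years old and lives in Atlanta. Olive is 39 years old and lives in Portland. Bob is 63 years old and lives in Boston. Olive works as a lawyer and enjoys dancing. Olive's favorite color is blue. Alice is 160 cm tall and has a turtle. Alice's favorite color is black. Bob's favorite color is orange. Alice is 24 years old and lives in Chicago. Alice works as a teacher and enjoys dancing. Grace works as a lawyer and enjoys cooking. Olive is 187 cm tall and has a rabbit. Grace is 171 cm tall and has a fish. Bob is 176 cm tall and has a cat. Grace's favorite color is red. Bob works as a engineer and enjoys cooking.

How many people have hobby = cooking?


Count: 2

2


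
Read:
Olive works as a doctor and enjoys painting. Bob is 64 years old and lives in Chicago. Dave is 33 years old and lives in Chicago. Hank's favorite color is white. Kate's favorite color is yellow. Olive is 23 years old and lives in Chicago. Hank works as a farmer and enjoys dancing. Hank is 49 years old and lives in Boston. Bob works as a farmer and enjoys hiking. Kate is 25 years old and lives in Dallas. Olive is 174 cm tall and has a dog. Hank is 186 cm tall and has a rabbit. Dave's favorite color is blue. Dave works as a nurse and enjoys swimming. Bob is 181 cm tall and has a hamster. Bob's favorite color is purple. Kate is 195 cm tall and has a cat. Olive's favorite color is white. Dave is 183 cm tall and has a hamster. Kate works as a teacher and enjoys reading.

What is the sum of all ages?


25+33+23+49+64 = 194

194


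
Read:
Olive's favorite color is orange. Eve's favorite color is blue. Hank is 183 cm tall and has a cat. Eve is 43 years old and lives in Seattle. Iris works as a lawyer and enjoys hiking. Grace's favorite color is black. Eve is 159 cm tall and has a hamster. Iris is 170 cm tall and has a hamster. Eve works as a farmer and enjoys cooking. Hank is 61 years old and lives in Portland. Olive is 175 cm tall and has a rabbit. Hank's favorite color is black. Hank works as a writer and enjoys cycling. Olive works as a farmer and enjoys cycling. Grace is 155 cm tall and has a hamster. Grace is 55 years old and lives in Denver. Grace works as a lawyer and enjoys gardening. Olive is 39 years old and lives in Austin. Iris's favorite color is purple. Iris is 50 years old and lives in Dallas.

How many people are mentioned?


People: Grace, Hank, Olive, Iris, Eve. Count = 5

5


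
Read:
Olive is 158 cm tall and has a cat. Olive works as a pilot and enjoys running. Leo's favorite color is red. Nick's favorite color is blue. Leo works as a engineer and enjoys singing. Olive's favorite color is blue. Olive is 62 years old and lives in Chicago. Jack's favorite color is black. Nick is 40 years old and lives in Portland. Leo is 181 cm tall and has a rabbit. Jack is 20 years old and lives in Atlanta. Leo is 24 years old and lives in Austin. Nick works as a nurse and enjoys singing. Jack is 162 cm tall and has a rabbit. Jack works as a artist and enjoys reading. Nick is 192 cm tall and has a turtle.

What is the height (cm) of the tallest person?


Tallest: Nick at 192 cm

192


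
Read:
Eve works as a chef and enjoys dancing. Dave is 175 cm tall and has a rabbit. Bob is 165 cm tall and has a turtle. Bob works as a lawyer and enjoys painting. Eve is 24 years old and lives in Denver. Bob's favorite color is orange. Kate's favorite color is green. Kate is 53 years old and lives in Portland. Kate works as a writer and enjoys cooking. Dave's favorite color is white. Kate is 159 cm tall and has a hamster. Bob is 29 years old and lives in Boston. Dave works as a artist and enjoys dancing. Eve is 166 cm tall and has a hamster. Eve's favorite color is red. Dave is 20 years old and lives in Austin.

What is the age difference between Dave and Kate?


|20 - 53| = 33

33


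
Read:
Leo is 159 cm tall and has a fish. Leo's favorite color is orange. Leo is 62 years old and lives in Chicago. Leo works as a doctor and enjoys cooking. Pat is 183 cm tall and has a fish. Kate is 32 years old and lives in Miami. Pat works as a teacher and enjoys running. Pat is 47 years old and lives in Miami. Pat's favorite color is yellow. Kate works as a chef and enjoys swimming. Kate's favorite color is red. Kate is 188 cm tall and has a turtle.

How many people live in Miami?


Count in Miami: 2

2


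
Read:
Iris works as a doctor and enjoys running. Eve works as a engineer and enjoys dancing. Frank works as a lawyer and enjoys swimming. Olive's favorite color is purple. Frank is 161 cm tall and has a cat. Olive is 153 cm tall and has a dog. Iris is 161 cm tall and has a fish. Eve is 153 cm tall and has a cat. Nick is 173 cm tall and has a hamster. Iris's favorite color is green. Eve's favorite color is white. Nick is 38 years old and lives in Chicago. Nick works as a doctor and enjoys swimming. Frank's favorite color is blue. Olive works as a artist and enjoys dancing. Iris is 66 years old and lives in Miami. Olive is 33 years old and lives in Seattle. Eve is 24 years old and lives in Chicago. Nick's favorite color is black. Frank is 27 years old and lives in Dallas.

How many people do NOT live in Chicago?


Not in Chicago: 3

3


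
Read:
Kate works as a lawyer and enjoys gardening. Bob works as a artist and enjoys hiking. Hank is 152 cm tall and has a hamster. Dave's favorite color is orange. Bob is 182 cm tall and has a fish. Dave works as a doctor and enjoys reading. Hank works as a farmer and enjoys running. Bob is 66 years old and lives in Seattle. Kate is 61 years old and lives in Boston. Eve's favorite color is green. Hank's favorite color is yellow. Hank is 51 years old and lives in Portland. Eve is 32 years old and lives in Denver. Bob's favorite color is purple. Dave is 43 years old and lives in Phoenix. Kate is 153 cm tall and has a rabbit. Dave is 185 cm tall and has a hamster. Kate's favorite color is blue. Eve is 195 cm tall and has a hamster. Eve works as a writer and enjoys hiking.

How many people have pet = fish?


Count: 1

1


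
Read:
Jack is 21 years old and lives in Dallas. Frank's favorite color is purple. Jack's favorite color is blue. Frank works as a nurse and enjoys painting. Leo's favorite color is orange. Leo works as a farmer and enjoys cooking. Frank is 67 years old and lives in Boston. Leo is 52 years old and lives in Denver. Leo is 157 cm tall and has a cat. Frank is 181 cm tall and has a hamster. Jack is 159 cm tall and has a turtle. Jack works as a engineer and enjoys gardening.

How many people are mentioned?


People: Leo, Jack, Frank. Count = 3

3


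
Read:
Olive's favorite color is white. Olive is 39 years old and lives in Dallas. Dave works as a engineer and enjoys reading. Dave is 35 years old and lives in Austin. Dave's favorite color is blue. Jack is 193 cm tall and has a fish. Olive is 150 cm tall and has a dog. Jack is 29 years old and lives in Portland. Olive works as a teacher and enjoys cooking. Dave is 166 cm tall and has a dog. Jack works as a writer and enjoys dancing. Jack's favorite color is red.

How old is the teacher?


The teacher is Olive, age 39

39


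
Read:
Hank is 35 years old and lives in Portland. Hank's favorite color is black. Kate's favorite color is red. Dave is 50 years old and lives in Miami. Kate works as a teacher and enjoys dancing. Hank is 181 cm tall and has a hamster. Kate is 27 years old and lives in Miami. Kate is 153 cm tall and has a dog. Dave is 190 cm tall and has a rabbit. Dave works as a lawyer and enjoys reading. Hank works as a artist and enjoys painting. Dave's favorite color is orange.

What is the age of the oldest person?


Oldest: Dave at 50

50


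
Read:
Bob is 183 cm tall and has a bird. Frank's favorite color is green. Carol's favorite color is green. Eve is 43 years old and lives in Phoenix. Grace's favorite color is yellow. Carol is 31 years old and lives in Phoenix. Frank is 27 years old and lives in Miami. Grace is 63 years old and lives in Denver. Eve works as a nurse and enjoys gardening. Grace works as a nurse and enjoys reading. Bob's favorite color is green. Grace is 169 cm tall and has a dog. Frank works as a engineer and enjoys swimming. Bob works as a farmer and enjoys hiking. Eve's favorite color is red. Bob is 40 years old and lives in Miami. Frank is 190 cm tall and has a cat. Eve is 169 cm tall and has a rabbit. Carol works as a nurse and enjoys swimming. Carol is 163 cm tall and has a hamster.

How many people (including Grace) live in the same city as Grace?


Grace lives in Denver. Count = 1

1


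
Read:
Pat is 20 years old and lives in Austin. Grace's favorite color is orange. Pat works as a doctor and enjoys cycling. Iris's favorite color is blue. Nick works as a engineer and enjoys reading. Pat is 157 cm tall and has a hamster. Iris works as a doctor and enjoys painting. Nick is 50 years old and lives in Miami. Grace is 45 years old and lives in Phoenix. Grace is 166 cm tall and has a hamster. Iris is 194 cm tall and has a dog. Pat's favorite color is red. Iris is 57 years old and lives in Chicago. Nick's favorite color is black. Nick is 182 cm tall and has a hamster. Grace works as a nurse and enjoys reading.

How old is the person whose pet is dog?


Person with pet=dog is Iris, age 57

57


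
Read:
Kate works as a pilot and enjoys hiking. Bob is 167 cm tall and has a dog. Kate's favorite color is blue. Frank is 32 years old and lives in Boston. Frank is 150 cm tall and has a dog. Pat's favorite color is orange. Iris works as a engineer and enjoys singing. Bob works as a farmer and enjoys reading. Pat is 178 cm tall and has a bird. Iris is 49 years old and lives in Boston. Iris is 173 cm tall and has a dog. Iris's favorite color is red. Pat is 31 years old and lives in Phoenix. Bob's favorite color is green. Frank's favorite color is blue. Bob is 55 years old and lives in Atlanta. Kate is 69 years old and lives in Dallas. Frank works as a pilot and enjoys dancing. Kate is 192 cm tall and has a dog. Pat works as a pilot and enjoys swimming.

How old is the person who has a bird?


Person with bird is Pat, age 31

31


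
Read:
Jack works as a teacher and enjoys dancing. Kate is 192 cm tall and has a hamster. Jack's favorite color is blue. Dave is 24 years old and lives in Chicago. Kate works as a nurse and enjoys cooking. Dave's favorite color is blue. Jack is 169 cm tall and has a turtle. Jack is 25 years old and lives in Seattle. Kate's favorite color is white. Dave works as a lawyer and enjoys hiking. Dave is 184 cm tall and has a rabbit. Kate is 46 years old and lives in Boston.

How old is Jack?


Jack is 25 years old

25


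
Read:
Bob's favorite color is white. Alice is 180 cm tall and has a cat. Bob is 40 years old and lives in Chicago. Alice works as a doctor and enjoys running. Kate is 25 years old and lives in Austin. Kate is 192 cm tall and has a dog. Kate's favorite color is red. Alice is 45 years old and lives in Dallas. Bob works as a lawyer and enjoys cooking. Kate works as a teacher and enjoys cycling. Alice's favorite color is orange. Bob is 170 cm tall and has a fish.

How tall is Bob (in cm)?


Bob is 170 cm tall

170


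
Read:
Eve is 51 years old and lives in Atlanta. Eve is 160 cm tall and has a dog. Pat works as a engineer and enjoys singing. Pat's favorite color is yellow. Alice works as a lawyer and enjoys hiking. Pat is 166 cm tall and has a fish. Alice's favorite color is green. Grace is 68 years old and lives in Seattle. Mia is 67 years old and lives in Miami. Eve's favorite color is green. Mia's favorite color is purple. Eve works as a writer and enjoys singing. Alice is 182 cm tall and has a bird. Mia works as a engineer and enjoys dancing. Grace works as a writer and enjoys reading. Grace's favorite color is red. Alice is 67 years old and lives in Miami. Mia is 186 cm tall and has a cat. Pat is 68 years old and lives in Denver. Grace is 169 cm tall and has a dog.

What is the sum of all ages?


67+68+67+68+51 = 321

321


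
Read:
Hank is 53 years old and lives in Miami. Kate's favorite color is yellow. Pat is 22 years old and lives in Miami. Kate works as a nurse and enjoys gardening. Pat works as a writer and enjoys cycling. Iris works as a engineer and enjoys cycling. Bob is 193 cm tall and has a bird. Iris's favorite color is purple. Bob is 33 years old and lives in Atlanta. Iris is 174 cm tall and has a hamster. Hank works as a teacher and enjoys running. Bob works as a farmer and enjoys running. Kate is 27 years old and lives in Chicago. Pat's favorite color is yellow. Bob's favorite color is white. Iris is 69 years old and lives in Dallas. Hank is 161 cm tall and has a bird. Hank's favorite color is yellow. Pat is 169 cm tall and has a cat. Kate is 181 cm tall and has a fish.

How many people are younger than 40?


Filter: 3

3


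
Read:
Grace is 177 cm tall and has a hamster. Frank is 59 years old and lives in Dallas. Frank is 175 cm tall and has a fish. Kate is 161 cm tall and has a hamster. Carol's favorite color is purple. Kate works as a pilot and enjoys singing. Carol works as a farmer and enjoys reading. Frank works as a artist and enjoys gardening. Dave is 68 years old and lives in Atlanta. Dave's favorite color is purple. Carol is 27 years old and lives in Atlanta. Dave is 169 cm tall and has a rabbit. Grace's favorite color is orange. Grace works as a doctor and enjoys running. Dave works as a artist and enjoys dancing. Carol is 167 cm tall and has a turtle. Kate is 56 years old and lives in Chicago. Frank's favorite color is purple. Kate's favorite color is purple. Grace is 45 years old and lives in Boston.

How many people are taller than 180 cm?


Taller than 180: 0

0


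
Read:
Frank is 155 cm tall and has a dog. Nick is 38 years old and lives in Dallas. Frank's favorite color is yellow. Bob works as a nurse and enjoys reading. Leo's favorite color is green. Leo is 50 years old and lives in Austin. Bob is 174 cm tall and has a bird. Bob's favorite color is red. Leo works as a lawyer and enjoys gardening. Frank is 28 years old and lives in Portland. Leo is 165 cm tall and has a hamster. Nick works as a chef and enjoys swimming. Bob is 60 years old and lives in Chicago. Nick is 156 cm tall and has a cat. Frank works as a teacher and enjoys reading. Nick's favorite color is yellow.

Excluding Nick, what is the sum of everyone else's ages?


Sum (excluding Nick): 138

138


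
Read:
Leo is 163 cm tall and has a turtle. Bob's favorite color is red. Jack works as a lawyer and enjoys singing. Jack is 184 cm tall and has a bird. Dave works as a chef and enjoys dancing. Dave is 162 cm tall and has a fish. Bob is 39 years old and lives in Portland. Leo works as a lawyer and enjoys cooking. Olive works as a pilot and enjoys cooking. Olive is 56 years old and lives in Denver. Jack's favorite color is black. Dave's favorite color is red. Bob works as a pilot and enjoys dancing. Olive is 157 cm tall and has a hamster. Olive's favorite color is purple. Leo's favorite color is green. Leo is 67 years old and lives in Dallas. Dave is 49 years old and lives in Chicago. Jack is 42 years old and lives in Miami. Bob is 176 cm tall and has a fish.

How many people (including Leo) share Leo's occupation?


Leo is a lawyer. Count = 2

2


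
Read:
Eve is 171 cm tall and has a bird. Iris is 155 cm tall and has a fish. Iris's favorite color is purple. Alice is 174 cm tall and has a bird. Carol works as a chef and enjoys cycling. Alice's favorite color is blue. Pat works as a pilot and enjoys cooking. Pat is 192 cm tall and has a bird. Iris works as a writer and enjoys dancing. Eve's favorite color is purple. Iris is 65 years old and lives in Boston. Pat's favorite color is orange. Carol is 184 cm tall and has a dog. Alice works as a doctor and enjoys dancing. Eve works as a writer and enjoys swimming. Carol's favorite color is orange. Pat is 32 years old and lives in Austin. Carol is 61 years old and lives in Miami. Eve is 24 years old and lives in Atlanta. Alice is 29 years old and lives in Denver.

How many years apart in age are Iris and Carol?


65 vs 61, diff = 4

4


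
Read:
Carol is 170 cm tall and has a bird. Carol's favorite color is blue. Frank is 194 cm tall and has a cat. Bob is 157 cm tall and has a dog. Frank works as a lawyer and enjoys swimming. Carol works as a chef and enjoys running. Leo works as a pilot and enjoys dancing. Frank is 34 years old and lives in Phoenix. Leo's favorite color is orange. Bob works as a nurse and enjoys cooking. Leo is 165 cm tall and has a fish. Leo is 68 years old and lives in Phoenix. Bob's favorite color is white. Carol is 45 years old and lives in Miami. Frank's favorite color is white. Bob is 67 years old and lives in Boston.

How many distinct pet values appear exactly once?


Unique pet values: 4

4


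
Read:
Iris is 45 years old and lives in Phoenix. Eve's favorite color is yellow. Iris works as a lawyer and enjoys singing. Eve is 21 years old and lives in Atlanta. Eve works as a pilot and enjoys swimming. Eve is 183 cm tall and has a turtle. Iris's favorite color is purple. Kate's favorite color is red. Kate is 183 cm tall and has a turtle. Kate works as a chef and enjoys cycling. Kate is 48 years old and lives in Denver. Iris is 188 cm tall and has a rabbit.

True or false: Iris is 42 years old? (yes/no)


Iris is actually 45. no

no


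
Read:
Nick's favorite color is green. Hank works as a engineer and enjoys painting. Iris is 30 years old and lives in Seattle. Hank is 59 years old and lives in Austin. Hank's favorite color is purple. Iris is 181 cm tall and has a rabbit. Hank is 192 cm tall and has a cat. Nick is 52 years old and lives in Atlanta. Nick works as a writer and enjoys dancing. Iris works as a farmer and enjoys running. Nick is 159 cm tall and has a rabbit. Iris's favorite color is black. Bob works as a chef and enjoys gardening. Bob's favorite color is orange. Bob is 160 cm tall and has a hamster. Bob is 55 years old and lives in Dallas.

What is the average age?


Sum=196, n=4, avg=49

49


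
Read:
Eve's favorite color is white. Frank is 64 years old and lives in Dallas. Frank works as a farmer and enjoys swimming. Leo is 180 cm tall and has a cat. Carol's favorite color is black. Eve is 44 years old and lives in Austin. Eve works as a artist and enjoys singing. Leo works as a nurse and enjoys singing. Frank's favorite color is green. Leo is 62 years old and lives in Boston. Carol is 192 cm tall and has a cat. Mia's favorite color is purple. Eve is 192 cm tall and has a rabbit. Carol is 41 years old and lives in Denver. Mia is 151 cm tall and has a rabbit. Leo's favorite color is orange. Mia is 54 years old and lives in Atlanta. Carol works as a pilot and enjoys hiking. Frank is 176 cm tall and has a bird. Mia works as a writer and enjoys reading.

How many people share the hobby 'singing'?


Count: 2

2


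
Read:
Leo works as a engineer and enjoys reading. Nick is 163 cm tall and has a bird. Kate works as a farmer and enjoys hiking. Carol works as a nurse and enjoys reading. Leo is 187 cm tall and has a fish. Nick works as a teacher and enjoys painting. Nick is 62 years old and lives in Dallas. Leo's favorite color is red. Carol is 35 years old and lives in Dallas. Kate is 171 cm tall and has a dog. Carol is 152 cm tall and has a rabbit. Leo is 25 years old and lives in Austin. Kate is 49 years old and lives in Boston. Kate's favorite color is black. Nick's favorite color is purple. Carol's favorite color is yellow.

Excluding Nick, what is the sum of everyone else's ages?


Sum (excluding Nick): 109

109


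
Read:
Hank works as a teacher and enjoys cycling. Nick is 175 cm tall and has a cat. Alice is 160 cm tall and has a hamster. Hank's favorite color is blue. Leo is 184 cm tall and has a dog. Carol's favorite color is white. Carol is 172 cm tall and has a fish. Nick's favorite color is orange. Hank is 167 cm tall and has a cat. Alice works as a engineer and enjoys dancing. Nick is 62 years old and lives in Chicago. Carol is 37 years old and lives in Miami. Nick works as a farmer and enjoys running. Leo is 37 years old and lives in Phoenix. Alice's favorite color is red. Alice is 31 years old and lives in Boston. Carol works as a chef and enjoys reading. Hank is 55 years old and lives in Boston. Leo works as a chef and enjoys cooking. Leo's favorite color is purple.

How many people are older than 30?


Filter: 5

5


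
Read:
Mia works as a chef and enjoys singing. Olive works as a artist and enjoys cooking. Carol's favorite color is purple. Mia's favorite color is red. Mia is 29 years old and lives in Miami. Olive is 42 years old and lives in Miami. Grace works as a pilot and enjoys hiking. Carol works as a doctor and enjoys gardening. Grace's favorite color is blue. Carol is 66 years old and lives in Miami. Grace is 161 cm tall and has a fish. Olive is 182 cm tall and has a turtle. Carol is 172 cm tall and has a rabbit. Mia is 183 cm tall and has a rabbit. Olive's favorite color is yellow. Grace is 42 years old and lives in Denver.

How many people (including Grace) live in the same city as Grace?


Grace lives in Denver. Count = 1

1


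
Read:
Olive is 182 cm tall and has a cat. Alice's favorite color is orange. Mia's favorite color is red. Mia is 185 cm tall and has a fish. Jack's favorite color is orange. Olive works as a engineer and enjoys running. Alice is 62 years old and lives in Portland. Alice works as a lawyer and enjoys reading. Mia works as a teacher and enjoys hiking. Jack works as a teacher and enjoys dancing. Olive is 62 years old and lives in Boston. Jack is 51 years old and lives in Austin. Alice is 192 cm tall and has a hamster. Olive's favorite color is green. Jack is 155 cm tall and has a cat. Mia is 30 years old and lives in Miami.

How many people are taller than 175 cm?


Taller than 175: 3

3


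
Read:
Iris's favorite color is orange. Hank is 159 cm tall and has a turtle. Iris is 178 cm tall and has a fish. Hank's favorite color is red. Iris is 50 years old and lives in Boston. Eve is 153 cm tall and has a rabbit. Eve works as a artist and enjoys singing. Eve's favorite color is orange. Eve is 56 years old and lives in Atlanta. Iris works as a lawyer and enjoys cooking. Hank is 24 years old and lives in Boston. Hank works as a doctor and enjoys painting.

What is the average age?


Sum=130, n=3, avg=43.33

43.33


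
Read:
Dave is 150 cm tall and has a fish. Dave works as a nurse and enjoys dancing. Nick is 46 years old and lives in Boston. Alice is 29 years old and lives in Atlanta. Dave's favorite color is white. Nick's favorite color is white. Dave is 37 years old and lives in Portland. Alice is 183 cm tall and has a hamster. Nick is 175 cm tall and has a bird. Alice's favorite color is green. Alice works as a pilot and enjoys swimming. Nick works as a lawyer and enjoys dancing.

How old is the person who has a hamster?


Person with hamster is Alice, age 29

29


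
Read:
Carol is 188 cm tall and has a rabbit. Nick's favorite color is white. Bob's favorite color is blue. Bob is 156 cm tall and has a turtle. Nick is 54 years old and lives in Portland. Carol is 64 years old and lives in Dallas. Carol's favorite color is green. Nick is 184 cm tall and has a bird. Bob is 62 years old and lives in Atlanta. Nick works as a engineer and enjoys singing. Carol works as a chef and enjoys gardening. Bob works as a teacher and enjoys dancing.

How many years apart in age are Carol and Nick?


64 vs 54, diff = 10

10


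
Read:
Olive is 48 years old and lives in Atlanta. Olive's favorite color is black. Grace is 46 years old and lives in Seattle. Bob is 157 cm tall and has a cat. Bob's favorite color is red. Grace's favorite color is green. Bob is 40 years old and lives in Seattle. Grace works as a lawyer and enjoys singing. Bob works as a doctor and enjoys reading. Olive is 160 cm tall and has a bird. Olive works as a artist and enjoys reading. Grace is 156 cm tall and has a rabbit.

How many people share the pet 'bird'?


Count: 1

1


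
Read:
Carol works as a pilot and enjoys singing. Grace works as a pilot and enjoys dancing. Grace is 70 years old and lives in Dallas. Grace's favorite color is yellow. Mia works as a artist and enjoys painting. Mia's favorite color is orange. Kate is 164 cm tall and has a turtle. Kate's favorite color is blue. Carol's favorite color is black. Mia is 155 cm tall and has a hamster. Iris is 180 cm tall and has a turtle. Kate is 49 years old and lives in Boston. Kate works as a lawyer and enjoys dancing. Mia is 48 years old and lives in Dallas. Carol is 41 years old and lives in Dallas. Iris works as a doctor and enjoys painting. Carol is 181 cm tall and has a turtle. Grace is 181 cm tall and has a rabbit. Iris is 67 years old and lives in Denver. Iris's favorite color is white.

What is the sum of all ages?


49+48+41+67+70 = 275

275


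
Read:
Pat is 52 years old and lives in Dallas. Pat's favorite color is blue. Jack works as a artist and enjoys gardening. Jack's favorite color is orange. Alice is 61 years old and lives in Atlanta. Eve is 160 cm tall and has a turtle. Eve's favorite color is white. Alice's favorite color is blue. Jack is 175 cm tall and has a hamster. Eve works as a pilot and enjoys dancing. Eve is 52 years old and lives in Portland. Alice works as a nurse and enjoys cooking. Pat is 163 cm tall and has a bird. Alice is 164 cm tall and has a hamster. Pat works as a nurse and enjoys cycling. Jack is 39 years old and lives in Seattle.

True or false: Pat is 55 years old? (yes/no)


Pat is actually 52. no

no


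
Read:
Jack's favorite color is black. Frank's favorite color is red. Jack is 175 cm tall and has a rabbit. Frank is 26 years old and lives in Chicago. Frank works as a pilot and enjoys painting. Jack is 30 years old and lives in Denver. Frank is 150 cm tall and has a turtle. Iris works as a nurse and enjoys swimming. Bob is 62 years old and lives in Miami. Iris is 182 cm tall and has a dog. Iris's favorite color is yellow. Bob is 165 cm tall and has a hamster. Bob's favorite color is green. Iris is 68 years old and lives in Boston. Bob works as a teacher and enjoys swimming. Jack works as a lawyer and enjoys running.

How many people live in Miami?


Count in Miami: 1

1


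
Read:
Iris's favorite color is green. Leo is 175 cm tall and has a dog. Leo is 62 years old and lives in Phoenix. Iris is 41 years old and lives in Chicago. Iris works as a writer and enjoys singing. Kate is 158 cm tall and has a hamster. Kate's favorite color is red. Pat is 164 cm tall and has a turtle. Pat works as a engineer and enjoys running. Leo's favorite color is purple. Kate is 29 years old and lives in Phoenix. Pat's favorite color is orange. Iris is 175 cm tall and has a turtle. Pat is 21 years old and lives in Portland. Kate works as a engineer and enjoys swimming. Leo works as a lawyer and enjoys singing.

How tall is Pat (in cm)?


Pat is 164 cm tall

164


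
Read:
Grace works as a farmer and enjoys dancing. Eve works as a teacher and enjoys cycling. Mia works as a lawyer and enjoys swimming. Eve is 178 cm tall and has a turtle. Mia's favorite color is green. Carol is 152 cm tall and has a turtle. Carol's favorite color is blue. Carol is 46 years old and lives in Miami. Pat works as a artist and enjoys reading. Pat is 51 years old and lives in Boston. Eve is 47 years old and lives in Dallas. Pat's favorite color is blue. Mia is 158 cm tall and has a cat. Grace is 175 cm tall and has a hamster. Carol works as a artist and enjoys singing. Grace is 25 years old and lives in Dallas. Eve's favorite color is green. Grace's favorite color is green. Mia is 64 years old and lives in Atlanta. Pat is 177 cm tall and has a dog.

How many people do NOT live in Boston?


Not in Boston: 4

4


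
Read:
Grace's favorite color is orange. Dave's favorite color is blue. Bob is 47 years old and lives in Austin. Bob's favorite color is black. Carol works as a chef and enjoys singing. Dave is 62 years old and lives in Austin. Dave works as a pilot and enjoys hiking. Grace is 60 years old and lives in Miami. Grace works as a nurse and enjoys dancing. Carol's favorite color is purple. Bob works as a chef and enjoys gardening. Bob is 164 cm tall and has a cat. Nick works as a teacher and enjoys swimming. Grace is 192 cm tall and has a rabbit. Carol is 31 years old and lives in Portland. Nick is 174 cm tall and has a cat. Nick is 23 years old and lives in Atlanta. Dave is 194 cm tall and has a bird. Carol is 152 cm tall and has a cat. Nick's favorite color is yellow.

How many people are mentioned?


People: Nick, Grace, Dave, Carol, Bob. Count = 5

5


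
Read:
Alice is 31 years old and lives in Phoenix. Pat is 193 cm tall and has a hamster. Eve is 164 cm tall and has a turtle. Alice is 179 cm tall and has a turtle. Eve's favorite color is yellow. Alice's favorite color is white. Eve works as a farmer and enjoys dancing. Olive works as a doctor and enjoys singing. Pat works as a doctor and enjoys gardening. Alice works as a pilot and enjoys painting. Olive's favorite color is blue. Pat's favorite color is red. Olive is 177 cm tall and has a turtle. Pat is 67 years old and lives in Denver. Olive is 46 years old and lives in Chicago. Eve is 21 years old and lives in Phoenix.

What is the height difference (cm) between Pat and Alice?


|193 - 179| = 14

14


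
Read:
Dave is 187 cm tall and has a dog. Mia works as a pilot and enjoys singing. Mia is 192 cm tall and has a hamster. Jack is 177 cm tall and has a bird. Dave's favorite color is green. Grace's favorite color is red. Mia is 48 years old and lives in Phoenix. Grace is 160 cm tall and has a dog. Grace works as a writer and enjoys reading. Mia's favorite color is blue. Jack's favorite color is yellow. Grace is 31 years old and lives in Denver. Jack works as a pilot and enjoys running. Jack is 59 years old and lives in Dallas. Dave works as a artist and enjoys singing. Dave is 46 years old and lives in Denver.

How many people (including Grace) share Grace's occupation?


Grace is a writer. Count = 1

1


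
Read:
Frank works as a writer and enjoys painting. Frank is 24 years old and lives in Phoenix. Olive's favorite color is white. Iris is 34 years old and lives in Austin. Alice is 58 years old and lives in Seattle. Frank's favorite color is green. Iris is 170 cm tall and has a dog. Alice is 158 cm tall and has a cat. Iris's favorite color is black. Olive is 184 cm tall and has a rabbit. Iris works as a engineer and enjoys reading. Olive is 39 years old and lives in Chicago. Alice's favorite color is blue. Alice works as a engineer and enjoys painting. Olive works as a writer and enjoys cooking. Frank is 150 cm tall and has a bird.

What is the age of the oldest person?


Oldest: Alice at 58

58


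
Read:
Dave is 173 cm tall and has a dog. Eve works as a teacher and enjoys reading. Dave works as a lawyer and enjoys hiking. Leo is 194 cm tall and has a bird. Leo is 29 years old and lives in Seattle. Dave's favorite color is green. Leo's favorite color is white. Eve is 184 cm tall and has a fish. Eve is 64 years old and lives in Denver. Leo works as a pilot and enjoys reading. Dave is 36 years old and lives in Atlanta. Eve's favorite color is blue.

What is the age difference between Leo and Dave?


|29 - 36| = 7

7
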